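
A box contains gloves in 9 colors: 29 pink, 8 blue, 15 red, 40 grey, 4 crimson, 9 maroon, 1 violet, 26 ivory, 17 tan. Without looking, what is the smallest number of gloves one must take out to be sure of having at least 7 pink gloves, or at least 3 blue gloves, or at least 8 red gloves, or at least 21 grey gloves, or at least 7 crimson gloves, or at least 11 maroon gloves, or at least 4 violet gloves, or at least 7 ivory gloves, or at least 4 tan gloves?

Each of the 9 colors has its own threshold; avoid all of them simultaneously.
The worst case stops just short of every target: 6 pink, 2 blue, 7 red, 20 grey, all 4 crimson, all 9 maroon, all 1 violet, 6 ivory, 3 tan — 6 + 2 + 7 + 20 + 4 + 9 + 1 + 6 + 3 = 58 gloves.
One more glove must push some color to its target, so 58 + 1 = 59.

59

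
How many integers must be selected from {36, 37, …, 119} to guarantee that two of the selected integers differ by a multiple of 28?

29

Group the integers by remainder mod 28; there are 28 residue classes, each nonempty in this range.
Choosing one from each class (28 integers) avoids any shared remainder.
One more choice must repeat a class, so two differ by a multiple of 28. Hence 28 + 1 = 29.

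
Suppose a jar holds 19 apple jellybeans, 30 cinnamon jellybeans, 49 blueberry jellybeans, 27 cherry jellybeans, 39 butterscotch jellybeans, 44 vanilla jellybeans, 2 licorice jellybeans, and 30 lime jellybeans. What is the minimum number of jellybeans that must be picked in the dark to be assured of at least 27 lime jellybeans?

237

To avoid lime jellybeans as long as possible, exhaust the other 7 flavors first.
The worst case draws every non-lime jellybean first: 19 + 30 + 49 + 27 + 39 + 44 + 2 = 210.
The next 27 draws are then forced to be lime, giving 210 + 27 = 237.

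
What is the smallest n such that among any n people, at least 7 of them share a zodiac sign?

73

There are 12 zodiac signs acting as pigeonholes.
With 12 × 6 = 72 people we could place exactly 6 in each, with no class reaching 7.
One more forces some class to hold 7, so 72 + 1 = 73.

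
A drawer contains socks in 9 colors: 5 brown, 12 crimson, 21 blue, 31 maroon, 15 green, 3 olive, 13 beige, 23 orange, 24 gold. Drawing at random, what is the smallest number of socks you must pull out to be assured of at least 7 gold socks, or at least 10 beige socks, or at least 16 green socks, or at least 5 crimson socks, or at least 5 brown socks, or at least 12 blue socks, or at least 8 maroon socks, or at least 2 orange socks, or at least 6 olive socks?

Each of the 9 colors has its own threshold; avoid all of them simultaneously.
The worst case stops just short of every target: 4 brown, 4 crimson, 11 blue, 7 maroon, 15 green, all 3 olive, 9 beige, 1 orange, 6 gold — 4 + 4 + 11 + 7 + 15 + 3 + 9 + 1 + 6 = 60 socks.
One more sock must push some color to its target, so 60 + 1 = 61.

61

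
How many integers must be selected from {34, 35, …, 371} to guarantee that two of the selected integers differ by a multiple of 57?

58

Use the pigeonhole principle on residue classes: group the integers by remainder mod 57; there are 57 residue classes, each nonempty in this range.
Choosing one from each class (57 integers) avoids any shared remainder.
One more choice must repeat a class, so two differ by a multiple of 57. Hence 57 + 1 = 58.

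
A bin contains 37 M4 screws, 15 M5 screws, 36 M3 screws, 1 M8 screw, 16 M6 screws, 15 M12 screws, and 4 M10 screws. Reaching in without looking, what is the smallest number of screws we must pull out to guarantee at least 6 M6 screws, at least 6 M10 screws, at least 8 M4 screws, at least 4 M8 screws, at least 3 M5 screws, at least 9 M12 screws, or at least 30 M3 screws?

Each of the 7 sizes has its own threshold; avoid all of them simultaneously.
The worst case stops just short of every target: 7 M4, 2 M5, 29 M3, all 1 M8, 5 M6, 8 M12, all 4 M10 — 7 + 2 + 29 + 1 + 5 + 8 + 4 = 56 screws.
One more screw must push some size to its target, so 56 + 1 = 57.

57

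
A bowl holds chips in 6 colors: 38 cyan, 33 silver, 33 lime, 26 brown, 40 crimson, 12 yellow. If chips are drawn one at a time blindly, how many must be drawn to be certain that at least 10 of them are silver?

To avoid silver chips as long as possible, exhaust the other 5 colors first.
The worst case draws every non-silver chip first: 38 + 33 + 26 + 40 + 12 = 149.
The next 10 draws are then forced to be silver, giving 149 + 10 = 159.

159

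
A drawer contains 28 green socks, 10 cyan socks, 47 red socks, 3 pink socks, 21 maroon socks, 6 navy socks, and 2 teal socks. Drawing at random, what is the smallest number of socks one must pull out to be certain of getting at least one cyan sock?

108

The worst case draws every non-cyan sock first: 28 + 47 + 3 + 21 + 6 + 2 = 107.
The next draw is then forced to be cyan, giving 107 + 1 = 108.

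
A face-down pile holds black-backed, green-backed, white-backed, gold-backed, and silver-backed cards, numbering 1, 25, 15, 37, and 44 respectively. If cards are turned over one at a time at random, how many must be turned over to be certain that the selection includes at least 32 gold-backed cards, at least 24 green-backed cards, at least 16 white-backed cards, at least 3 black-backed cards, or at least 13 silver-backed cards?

83

Each of the 5 back colors has its own threshold; avoid all of them simultaneously.
The worst case stops just short of every target: all 1 black-backed, 23 green-backed, 15 white-backed, 31 gold-backed, 12 silver-backed — 1 + 23 + 15 + 31 + 12 = 82 cards.
One more card must push some back color to its target, so 82 + 1 = 83.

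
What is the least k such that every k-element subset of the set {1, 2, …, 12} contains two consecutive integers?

Partition {1, …, 12} into 6 pairs: {1,2}, {3,4}, …, {11,12}.
Choosing 6 integers — say the 6 even numbers 2, 4, …, 12 — takes one from each pair and avoids the property.
Choosing 7 forces two into the same pair by pigeonhole, and those are consecutive. So 7.

7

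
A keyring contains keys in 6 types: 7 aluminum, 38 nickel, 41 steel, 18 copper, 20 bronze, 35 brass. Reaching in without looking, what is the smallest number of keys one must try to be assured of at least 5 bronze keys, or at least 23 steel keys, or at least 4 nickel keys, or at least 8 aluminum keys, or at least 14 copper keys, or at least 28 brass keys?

Each of the 6 types has its own threshold; avoid all of them simultaneously.
The worst case stops just short of every target: 7 aluminum, 3 nickel, 22 steel, 13 copper, 4 bronze, 27 brass — 7 + 3 + 22 + 13 + 4 + 27 = 76 keys.
One more key must push some type to its target, so 76 + 1 = 77.

77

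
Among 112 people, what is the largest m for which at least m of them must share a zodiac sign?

The 112 people fall into 12 zodiac signs.
If each of the 12 zodiac signs held at most 9, the total would be at most 12 × 9 = 108 < 112, a contradiction.
So at least one holds ⌈112/12⌉ = 10.

10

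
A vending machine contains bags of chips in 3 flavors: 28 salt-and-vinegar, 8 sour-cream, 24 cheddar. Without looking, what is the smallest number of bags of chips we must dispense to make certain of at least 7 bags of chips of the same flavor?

The worst case takes 6 bags of chips of each flavor without reaching 7 of any: 3 × 6 = 18.
The next bag of chips must bring some flavor to 7, so 18 + 1 = 19.

19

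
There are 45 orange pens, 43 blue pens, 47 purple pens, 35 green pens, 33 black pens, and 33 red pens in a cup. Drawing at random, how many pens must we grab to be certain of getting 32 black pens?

235

The worst case draws every non-black pen first: 45 + 43 + 47 + 35 + 33 = 203.
The next 32 draws are then forced to be black, giving 203 + 32 = 235.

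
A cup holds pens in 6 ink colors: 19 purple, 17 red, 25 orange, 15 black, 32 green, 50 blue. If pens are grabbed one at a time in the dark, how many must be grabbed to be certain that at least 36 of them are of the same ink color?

Treat the 6 ink colors as pigeonholes.
In the worst case we take at most 35 of each ink color, but all 19 purple, all 17 red, all 25 orange, all 15 black, and all 32 green (fewer than 35), giving 19 + 17 + 25 + 15 + 32 + 35 = 143.
One more pen then forces some ink color to 36, so 143 + 1 = 144.

144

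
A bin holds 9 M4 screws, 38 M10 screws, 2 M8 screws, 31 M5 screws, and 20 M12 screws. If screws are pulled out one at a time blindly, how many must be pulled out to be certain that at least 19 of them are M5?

88

To avoid M5 screws as long as possible, exhaust the other 4 sizes first.
The worst case draws every non-M5 screw first: 9 + 38 + 2 + 20 = 69.
The next 19 draws are then forced to be M5, giving 69 + 19 = 88.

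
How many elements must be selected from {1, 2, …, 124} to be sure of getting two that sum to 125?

Partition {1, …, 124} into 62 pairs: {1,124}, {2,123}, …, {62,63}.
Choosing 62 integers — say the integers 1 through 62 — takes one from each pair and avoids the property.
Choosing 63 forces two into the same pair by pigeonhole, and those sum to 125. So 63.

63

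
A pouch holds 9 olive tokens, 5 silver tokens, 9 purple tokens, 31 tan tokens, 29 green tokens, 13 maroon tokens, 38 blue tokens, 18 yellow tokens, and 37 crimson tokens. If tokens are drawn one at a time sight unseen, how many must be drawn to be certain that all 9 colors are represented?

185

The hardest color to obtain is silver: we could draw every other token first — 189 − 5 = 184 tokens — without a single silver one.
The next draw must be silver, so 184 + 1 = 185.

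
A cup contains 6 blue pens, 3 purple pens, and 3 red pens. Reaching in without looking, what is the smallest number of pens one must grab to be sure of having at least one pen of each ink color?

The hardest ink color to obtain is purple: we could draw every other pen first — 12 − 3 = 9 pens — without a single purple one.
The next draw must be purple, so 9 + 1 = 10.

10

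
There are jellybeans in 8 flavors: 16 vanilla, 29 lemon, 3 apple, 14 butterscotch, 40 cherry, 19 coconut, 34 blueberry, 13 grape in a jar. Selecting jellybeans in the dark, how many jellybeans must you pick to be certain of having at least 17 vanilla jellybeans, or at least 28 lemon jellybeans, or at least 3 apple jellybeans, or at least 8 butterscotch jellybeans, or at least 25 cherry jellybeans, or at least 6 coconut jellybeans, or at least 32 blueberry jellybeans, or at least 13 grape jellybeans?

The worst case stops just short of every target: 16 vanilla, 27 lemon, 2 apple, 7 butterscotch, 24 cherry, 5 coconut, 31 blueberry, 12 grape — 16 + 27 + 2 + 7 + 24 + 5 + 31 + 12 = 124 jellybeans.
One more jellybean must push some flavor to its target, so 124 + 1 = 125.

125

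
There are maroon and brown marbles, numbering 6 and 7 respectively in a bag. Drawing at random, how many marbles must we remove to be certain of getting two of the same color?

3

The worst case takes 1 marble of each color without reaching 2 of any: 2 × 1 = 2.
The next marble must bring some color to 2, so 2 + 1 = 3.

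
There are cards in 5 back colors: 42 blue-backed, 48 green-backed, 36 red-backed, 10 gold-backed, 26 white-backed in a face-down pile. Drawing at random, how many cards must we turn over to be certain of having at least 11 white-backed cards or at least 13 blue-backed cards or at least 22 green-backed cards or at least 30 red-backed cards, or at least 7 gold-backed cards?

Each of the 5 back colors has its own threshold; avoid all of them simultaneously.
The worst case stops just short of every target: 12 blue-backed, 21 green-backed, 29 red-backed, 6 gold-backed, 10 white-backed — 12 + 21 + 29 + 6 + 10 = 78 cards.
One more card must push some back color to its target, so 78 + 1 = 79.

79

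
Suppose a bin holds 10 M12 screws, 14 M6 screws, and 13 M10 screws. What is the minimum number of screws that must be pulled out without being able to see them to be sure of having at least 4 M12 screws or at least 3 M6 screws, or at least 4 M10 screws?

The worst case stops just short of every target: 3 M12, 2 M6, 3 M10 — 3 + 2 + 3 = 8 screws.
One more screw must push some size to its target, so 8 + 1 = 9.

9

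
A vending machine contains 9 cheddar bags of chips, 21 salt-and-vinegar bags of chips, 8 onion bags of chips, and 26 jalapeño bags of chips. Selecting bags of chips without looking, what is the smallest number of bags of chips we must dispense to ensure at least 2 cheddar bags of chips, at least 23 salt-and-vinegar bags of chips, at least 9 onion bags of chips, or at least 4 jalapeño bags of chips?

Each of the 4 flavors has its own threshold; avoid all of them simultaneously.
The worst case stops just short of every target: 1 cheddar, all 21 salt-and-vinegar, 8 onion, 3 jalapeño — 1 + 21 + 8 + 3 = 33 bags of chips.
One more bag of chips must push some flavor to its target, so 33 + 1 = 34.

34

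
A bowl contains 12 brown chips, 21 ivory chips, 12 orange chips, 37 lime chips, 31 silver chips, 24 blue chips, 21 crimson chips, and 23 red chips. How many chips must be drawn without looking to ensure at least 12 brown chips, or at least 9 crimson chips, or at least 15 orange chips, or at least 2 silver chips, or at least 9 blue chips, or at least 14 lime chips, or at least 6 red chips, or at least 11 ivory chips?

The worst case stops just short of every target: 11 brown, 10 ivory, all 12 orange, 13 lime, 1 silver, 8 blue, 8 crimson, 5 red — 11 + 10 + 12 + 13 + 1 + 8 + 8 + 5 = 68 chips.
One more chip must push some color to its target, so 68 + 1 = 69.

69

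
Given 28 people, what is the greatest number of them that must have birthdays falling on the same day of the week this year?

4

There are 7 days of the week, which serve as the pigeonholes.
If each of the 7 days of the week held at most 3, the total would be at most 7 × 3 = 21 < 28, a contradiction.
So at least one holds ⌈28/7⌉ = 4.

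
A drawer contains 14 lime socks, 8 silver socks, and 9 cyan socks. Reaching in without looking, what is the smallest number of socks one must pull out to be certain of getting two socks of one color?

Treat the 3 colors as pigeonholes.
The worst case takes 1 sock of each color without reaching 2 of any: 3 × 1 = 3.
The next sock must bring some color to 2, so 3 + 1 = 4.

4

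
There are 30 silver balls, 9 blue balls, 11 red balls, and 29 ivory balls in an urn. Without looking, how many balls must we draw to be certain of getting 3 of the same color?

The worst case takes 2 balls of each color without reaching 3 of any: 4 × 2 = 8.
The next ball must bring some color to 3, so 8 + 1 = 9.

9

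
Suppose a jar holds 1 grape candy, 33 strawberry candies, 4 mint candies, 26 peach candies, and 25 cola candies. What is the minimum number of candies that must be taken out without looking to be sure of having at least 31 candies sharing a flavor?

In the worst case we take at most 30 of each flavor, but all 1 grape, all 4 mint, all 26 peach, and all 25 cola (fewer than 30), giving 1 + 30 + 4 + 26 + 25 = 86.
One more candy then forces some flavor to 31, so 86 + 1 = 87.

87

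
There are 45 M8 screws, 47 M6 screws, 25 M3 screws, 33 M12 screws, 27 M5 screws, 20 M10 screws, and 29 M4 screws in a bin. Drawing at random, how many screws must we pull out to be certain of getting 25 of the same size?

Treat the 7 sizes as pigeonholes.
In the worst case we take at most 24 of each size, but all 20 M10 (fewer than 24), giving 24 + 24 + 24 + 24 + 24 + 20 + 24 = 164.
One more screw then forces some size to 25, so 164 + 1 = 165.

165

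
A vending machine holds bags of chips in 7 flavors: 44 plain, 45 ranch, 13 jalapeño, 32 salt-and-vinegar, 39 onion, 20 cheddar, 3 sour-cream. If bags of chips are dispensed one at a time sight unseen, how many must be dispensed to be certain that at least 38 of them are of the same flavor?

180

Treat the 7 flavors as pigeonholes.
In the worst case we take at most 37 of each flavor, but all 13 jalapeño, all 32 salt-and-vinegar, all 20 cheddar, and all 3 sour-cream (fewer than 37), giving 37 + 37 + 13 + 32 + 37 + 20 + 3 = 179.
One more bag of chips then forces some flavor to 38, so 179 + 1 = 180.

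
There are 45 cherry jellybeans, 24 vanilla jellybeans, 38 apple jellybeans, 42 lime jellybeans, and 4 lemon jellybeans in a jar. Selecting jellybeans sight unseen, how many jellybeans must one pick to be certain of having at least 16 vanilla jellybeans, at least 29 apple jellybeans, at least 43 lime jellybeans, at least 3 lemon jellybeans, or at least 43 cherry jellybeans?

130

Each of the 5 flavors has its own threshold; avoid all of them simultaneously.
The worst case stops just short of every target: 42 cherry, 15 vanilla, 28 apple, 42 lime, 2 lemon — 42 + 15 + 28 + 42 + 2 = 129 jellybeans.
One more jellybean must push some flavor to its target, so 129 + 1 = 130.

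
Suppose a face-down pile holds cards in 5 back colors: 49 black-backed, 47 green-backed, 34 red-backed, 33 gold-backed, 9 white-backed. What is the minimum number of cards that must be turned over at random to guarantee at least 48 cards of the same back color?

171

Treat the 5 back colors as pigeonholes.
In the worst case we take at most 47 of each back color, but all 34 red-backed, all 33 gold-backed, and all 9 white-backed (fewer than 47), giving 47 + 47 + 34 + 33 + 9 = 170.
One more card then forces some back color to 48, so 170 + 1 = 171.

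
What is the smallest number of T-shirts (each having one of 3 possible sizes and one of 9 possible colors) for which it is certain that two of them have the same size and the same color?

There are 3 × 9 = 27 (size, color) combinations acting as pigeonholes.
With 27 T-shirts we could place one in each, avoiding any repeat.
One more forces some (size, color) pair to hold 2, so 27 + 1 = 28.

28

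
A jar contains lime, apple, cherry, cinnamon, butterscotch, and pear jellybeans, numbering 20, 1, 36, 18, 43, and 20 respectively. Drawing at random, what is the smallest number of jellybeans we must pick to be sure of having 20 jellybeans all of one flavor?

In the worst case we take at most 19 of each flavor, but all 1 apple and all 18 cinnamon (fewer than 19), giving 19 + 1 + 19 + 18 + 19 + 19 = 95.
One more jellybean then forces some flavor to 20, so 95 + 1 = 96.

96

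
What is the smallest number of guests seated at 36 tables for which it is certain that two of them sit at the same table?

There are 36 tables acting as pigeonholes.
With 36 guests we could place one in each, avoiding any repeat.
One more forces some class to hold 2, so 36 + 1 = 37.

37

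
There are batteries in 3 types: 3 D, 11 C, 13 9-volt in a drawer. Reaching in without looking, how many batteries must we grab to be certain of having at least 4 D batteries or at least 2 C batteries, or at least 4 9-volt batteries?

The worst case stops just short of every target: 3 D, 1 C, 3 9-volt — 3 + 1 + 3 = 7 batteries.
One more battery must push some type to its target, so 7 + 1 = 8.

8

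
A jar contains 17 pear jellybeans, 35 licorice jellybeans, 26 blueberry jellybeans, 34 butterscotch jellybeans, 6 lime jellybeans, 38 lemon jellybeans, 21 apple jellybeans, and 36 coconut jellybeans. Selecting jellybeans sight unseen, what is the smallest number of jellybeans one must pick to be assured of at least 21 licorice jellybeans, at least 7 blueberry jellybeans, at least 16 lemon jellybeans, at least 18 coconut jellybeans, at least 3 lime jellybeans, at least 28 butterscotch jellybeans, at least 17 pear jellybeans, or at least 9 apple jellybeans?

112

The worst case stops just short of every target: 16 pear, 20 licorice, 6 blueberry, 27 butterscotch, 2 lime, 15 lemon, 8 apple, 17 coconut — 16 + 20 + 6 + 27 + 2 + 15 + 8 + 17 = 111 jellybeans.
One more jellybean must push some flavor to its target, so 111 + 1 = 112.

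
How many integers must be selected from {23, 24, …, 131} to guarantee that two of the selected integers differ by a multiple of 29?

Group the integers by remainder mod 29; there are 29 residue classes, each nonempty in this range.
Choosing one from each class (29 integers) avoids any shared remainder.
One more choice must repeat a class, so two differ by a multiple of 29. Hence 29 + 1 = 30.

30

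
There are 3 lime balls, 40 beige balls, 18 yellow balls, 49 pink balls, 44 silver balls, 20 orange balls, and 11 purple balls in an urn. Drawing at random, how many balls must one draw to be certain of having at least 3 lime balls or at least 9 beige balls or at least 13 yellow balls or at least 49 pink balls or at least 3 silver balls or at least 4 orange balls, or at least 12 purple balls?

87

The worst case stops just short of every target: 2 lime, 8 beige, 12 yellow, 48 pink, 2 silver, 3 orange, 11 purple — 2 + 8 + 12 + 48 + 2 + 3 + 11 = 86 balls.
One more ball must push some color to its target, so 86 + 1 = 87.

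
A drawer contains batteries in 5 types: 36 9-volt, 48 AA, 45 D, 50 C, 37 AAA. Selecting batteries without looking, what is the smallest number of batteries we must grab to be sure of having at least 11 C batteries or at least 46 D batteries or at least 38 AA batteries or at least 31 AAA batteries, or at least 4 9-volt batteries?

126

Each of the 5 types has its own threshold; avoid all of them simultaneously.
The worst case stops just short of every target: 3 9-volt, 37 AA, 45 D, 10 C, 30 AAA — 3 + 37 + 45 + 10 + 30 = 125 batteries.
One more battery must push some type to its target, so 125 + 1 = 126.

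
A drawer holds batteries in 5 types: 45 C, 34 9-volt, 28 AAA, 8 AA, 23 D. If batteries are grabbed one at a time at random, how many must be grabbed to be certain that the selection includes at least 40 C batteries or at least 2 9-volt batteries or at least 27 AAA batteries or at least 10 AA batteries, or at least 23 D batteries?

Each of the 5 types has its own threshold; avoid all of them simultaneously.
The worst case stops just short of every target: 39 C, 1 9-volt, 26 AAA, all 8 AA, 22 D — 39 + 1 + 26 + 8 + 22 = 96 batteries.
One more battery must push some type to its target, so 96 + 1 = 97.

97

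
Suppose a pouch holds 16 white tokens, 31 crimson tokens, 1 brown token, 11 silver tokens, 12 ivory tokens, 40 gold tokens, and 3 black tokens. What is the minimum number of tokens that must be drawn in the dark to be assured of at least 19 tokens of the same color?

80

Treat the 7 colors as pigeonholes.
In the worst case we take at most 18 of each color, but all 16 white, all 1 brown, all 11 silver, all 12 ivory, and all 3 black (fewer than 18), giving 16 + 18 + 1 + 11 + 12 + 18 + 3 = 79.
One more token then forces some color to 19, so 79 + 1 = 80.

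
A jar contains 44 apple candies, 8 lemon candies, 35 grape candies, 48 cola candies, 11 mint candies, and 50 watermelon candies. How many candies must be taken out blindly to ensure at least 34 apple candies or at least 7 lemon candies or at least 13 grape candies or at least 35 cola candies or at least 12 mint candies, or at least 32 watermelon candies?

The worst case stops just short of every target: 33 apple, 6 lemon, 12 grape, 34 cola, 11 mint, 31 watermelon — 33 + 6 + 12 + 34 + 11 + 31 = 127 candies.
One more candy must push some flavor to its target, so 127 + 1 = 128.

128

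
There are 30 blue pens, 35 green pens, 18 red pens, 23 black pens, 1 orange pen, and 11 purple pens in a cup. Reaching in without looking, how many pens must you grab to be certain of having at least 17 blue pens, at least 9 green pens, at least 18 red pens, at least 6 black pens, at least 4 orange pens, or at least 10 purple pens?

57

Each of the 6 ink colors has its own threshold; avoid all of them simultaneously.
The worst case stops just short of every target: 16 blue, 8 green, 17 red, 5 black, all 1 orange, 9 purple — 16 + 8 + 17 + 5 + 1 + 9 = 56 pens.
One more pen must push some ink color to its target, so 56 + 1 = 57.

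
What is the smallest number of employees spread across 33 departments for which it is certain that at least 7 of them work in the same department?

There are 33 departments acting as pigeonholes.
With 33 × 6 = 198 employees we could place exactly 6 in each, with no class reaching 7.
One more forces some class to hold 7, so 198 + 1 = 199.

199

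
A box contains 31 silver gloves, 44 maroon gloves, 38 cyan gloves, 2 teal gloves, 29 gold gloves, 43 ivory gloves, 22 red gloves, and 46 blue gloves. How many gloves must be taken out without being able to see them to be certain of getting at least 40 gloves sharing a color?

240

Treat the 8 colors as pigeonholes.
In the worst case we take at most 39 of each color, but all 31 silver, all 38 cyan, all 2 teal, all 29 gold, and all 22 red (fewer than 39), giving 31 + 39 + 38 + 2 + 29 + 39 + 22 + 39 = 239.
One more glove then forces some color to 40, so 239 + 1 = 240.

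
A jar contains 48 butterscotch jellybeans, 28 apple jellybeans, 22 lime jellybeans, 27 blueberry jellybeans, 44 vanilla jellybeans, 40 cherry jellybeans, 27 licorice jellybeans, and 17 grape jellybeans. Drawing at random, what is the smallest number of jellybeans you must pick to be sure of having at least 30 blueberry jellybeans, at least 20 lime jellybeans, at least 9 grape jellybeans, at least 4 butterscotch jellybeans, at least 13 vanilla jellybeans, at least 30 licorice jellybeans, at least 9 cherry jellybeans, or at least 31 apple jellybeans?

The worst case stops just short of every target: 3 butterscotch, all 28 apple, 19 lime, all 27 blueberry, 12 vanilla, 8 cherry, all 27 licorice, 8 grape — 3 + 28 + 19 + 27 + 12 + 8 + 27 + 8 = 132 jellybeans.
One more jellybean must push some flavor to its target, so 132 + 1 = 133.

133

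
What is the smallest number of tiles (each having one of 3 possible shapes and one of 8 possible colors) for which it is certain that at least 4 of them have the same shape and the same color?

73

There are 3 × 8 = 24 (shape, color) combinations acting as pigeonholes.
With 24 × 3 = 72 tiles we could place exactly 3 in each, with no (shape, color) pair reaching 4.
One more forces some (shape, color) pair to hold 4, so 72 + 1 = 73.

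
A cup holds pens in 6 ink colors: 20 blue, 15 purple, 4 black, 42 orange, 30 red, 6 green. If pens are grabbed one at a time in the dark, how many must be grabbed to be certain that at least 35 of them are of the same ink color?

110

Treat the 6 ink colors as pigeonholes.
In the worst case we take at most 34 of each ink color, but all 20 blue, all 15 purple, all 4 black, all 30 red, and all 6 green (fewer than 34), giving 20 + 15 + 4 + 34 + 30 + 6 = 109.
One more pen then forces some ink color to 35, so 109 + 1 = 110.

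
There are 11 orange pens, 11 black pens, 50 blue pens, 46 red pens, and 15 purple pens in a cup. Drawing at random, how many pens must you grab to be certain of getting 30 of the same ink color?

96

In the worst case we take at most 29 of each ink color, but all 11 orange, all 11 black, and all 15 purple (fewer than 29), giving 11 + 11 + 29 + 29 + 15 = 95.
One more pen then forces some ink color to 30, so 95 + 1 = 96.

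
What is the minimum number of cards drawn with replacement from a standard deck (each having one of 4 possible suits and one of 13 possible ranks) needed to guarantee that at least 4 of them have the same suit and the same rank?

There are 4 × 13 = 52 (suit, rank) combinations acting as pigeonholes.
With 52 × 3 = 156 cards drawn with replacement from a standard deck we could place exactly 3 in each, with no (suit, rank) pair reaching 4.
One more forces some (suit, rank) pair to hold 4, so 156 + 1 = 157.

157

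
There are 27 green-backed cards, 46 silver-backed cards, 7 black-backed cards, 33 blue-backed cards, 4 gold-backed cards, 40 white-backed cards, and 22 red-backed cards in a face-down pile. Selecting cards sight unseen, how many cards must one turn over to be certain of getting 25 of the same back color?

130

In the worst case we take at most 24 of each back color, but all 7 black-backed, all 4 gold-backed, and all 22 red-backed (fewer than 24), giving 24 + 24 + 7 + 24 + 4 + 24 + 22 = 129.
One more card then forces some back color to 25, so 129 + 1 = 130.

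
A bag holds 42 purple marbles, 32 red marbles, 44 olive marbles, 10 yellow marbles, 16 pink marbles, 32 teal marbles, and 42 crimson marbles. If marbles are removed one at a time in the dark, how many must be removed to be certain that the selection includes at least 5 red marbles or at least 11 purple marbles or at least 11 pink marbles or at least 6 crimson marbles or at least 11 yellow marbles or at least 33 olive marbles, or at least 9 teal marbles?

The worst case stops just short of every target: 10 purple, 4 red, 32 olive, 10 yellow, 10 pink, 8 teal, 5 crimson — 10 + 4 + 32 + 10 + 10 + 8 + 5 = 79 marbles.
One more marble must push some color to its target, so 79 + 1 = 80.

80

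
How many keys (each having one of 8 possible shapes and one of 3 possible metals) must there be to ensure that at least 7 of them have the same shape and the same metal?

145

There are 8 × 3 = 24 (shape, metal) combinations acting as pigeonholes.
With 24 × 6 = 144 keys we could place exactly 6 in each, with no (shape, metal) pair reaching 7.
One more forces some (shape, metal) pair to hold 7, so 144 + 1 = 145.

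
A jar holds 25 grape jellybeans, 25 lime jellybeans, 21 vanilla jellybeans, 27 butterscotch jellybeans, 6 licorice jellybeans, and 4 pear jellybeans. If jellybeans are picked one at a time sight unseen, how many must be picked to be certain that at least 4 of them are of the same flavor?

19

The worst case takes 3 jellybeans of each flavor without reaching 4 of any: 6 × 3 = 18.
The next jellybean must bring some flavor to 4, so 18 + 1 = 19.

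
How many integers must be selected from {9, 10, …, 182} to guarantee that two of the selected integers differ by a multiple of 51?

52

Group the integers by remainder mod 51; there are 51 residue classes, each nonempty in this range.
Choosing one from each class (51 integers) avoids any shared remainder.
One more choice must repeat a class, so two differ by a multiple of 51. Hence 51 + 1 = 52.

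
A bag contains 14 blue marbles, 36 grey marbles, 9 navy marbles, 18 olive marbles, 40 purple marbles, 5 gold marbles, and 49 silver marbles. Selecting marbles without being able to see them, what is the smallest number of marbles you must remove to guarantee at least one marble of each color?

167

The hardest color to obtain is gold: we could draw every other marble first — 171 − 5 = 166 marbles — without a single gold one.
The next draw must be gold, so 166 + 1 = 167.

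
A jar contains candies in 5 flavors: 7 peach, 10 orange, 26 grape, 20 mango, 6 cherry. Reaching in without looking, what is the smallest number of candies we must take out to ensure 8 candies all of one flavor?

In the worst case we take at most 7 of each flavor, but all 6 cherry (fewer than 7), giving 7 + 7 + 7 + 7 + 6 = 34.
One more candy then forces some flavor to 8, so 34 + 1 = 35.

35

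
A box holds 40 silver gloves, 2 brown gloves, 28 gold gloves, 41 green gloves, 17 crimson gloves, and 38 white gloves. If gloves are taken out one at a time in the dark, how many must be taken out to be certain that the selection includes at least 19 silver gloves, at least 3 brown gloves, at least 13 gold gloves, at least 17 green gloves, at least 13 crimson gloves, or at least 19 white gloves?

The worst case stops just short of every target: 18 silver, 2 brown, 12 gold, 16 green, 12 crimson, 18 white — 18 + 2 + 12 + 16 + 12 + 18 = 78 gloves.
One more glove must push some color to its target, so 78 + 1 = 79.

79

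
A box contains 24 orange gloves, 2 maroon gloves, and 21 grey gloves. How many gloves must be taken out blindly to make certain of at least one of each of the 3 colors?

46

The hardest color to obtain is maroon: we could draw every other glove first — 47 − 2 = 45 gloves — without a single maroon one.
The next draw must be maroon, so 45 + 1 = 46.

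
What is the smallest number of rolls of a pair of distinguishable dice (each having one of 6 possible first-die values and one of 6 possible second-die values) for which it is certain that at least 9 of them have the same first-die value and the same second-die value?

There are 6 × 6 = 36 (first-die value, second-die value) combinations acting as pigeonholes.
With 36 × 8 = 288 rolls of a pair of distinguishable dice we could place exactly 8 in each, with no (first-die value, second-die value) pair reaching 9.
One more forces some (first-die value, second-die value) pair to hold 9, so 288 + 1 = 289.

289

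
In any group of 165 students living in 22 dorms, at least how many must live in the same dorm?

If each of the 22 dorms held at most 7, the total would be at most 22 × 7 = 154 < 165, a contradiction.
So at least one holds ⌈165/22⌉ = 8.

8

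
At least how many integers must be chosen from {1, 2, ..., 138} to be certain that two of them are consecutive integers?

70

Partition {1, …, 138} into 69 pairs: {1,2}, {3,4}, …, {137,138}.
Choosing 69 integers — say the 69 even numbers 2, 4, …, 138 — takes one from each pair and avoids the property.
Choosing 70 forces two into the same pair by pigeonhole, and those are consecutive. So 70.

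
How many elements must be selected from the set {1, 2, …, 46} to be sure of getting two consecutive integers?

Partition {1, …, 46} into 23 pairs: {1,2}, {3,4}, …, {45,46}.
Choosing 23 integers — say the 23 even numbers 2, 4, …, 46 — takes one from each pair and avoids the property.
Choosing 24 forces two into the same pair by pigeonhole, and those are consecutive. So 24.

24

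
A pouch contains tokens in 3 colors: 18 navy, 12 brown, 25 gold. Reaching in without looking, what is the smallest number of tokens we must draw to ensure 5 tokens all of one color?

The worst case takes 4 tokens of each color without reaching 5 of any: 3 × 4 = 12.
The next token must bring some color to 5, so 12 + 1 = 13.

13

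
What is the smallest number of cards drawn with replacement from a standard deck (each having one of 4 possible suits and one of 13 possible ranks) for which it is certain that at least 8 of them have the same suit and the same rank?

There are 4 × 13 = 52 (suit, rank) combinations acting as pigeonholes.
With 52 × 7 = 364 cards drawn with replacement from a standard deck we could place exactly 7 in each, with no (suit, rank) pair reaching 8.
One more forces some (suit, rank) pair to hold 8, so 364 + 1 = 365.

365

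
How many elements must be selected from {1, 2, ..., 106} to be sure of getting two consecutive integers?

54

Partition {1, …, 106} into 53 pairs: {1,2}, {3,4}, …, {105,106}.
Choosing 53 integers — say the 53 even numbers 2, 4, …, 106 — takes one from each pair and avoids the property.
Choosing 54 forces two into the same pair by pigeonhole, and those are consecutive. So 54.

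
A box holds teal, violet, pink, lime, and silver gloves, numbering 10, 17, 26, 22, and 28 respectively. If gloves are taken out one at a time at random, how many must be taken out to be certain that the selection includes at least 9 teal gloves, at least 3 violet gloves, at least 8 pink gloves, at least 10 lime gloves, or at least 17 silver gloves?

The worst case stops just short of every target: 8 teal, 2 violet, 7 pink, 9 lime, 16 silver — 8 + 2 + 7 + 9 + 16 = 42 gloves.
One more glove must push some color to its target, so 42 + 1 = 43.

43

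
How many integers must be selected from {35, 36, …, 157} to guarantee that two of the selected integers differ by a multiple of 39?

40

Group the integers by remainder mod 39; there are 39 residue classes, each nonempty in this range.
Choosing one from each class (39 integers) avoids any shared remainder.
One more choice must repeat a class, so two differ by a multiple of 39. Hence 39 + 1 = 40.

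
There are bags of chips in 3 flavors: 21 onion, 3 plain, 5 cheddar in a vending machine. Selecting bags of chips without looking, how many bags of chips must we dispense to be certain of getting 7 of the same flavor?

15

In the worst case we take at most 6 of each flavor, but all 3 plain and all 5 cheddar (fewer than 6), giving 6 + 3 + 5 = 14.
One more bag of chips then forces some flavor to 7, so 14 + 1 = 15.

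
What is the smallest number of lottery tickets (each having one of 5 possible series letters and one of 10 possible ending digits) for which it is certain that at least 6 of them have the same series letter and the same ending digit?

251

There are 5 × 10 = 50 (series letter, ending digit) combinations acting as pigeonholes.
With 50 × 5 = 250 lottery tickets we could place exactly 5 in each, with no (series letter, ending digit) pair reaching 6.
One more forces some (series letter, ending digit) pair to hold 6, so 250 + 1 = 251.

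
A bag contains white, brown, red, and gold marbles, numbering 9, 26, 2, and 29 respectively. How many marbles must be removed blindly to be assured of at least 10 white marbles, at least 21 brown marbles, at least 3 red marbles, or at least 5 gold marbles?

The worst case stops just short of every target: 9 white, 20 brown, 2 red, 4 gold — 9 + 20 + 2 + 4 = 35 marbles.
One more marble must push some color to its target, so 35 + 1 = 36.

36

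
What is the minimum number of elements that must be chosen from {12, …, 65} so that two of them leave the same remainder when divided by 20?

Group the integers by remainder mod 20; there are 20 residue classes, each nonempty in this range.
Choosing one from each class (20 integers) avoids any shared remainder.
One more choice must repeat a class, so two differ by a multiple of 20. Hence 20 + 1 = 21.

21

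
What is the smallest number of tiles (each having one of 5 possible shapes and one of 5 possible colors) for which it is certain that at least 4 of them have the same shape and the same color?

There are 5 × 5 = 25 (shape, color) combinations acting as pigeonholes.
With 25 × 3 = 75 tiles we could place exactly 3 in each, with no (shape, color) pair reaching 4.
One more forces some (shape, color) pair to hold 4, so 75 + 1 = 76.

76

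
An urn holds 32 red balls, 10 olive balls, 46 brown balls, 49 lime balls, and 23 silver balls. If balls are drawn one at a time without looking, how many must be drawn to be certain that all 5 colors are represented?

151

The hardest color to obtain is olive: we could draw every other ball first — 160 − 10 = 150 balls — without a single olive one.
The next draw must be olive, so 150 + 1 = 151.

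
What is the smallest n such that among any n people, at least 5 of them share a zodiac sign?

There are 12 zodiac signs acting as pigeonholes.
With 12 × 4 = 48 people we could place exactly 4 in each, with no class reaching 5.
One more forces some class to hold 5, so 48 + 1 = 49.

49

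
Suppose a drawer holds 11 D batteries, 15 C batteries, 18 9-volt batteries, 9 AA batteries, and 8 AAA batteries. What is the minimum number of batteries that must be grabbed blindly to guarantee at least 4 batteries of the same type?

The worst case takes 3 batteries of each type without reaching 4 of any: 5 × 3 = 15.
The next battery must bring some type to 4, so 15 + 1 = 16.

16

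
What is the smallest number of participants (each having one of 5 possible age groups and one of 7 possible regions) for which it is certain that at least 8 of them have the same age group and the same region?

246

There are 5 × 7 = 35 (age group, region) combinations acting as pigeonholes.
With 35 × 7 = 245 participants we could place exactly 7 in each, with no (age group, region) pair reaching 8.
One more forces some (age group, region) pair to hold 8, so 245 + 1 = 246.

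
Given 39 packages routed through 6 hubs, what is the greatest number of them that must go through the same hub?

The 39 packages fall into 6 hubs.
If each of the 6 hubs held at most 6, the total would be at most 6 × 6 = 36 < 39, a contradiction.
So at least one holds ⌈39/6⌉ = 7.

7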